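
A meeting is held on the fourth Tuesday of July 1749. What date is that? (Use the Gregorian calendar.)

July 1, 1749 is a Tuesday.
The first Tuesday is therefore July 1 (same day).
The fourth Tuesday is 1 + 3×7 = July 22.

July 22, 1749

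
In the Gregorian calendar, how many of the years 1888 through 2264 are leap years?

92

Multiples of 4 in [1888,2264]: 95.
Of those, multiples of 100: 4 (not leap unless ÷400).
Multiples of 400: 1.
Leap years = 95 − 4 + 1 = 92.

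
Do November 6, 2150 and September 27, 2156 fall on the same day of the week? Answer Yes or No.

From Nov 6, 2150 to Sep 27, 2156 is 2152 days.
2152 mod 7 = 3, so they are different weekdays.
(Nov 6, 2150 is a Friday; Sep 27, 2156 is a Monday.)

No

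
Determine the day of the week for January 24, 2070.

Friday

Doomsday rule: the anchor day for the 2000s is Tuesday. For year 70: 70÷12 = 5 r 10, and 10÷4 = 2, so 5+10+2 = 17.
Tuesday + 17 ≡ Friday — that's 2070's doomsday.
In January the doomsday date is Jan 3 (2070 is not a leap year).
Jan 24 is 21 days after Jan 3; 21 mod 7 = 0, so Friday + 0 = Friday.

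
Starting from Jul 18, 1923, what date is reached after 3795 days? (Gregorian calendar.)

+366 (one year; includes Feb 29, 1924) → Jul 18, 1924 (3429 left).
+365 (one year) → Jul 18, 1925 (3064 left).
+365 (one year) → Jul 18, 1926 (2699 left).
+365 (one year) → Jul 18, 1927 (2334 left).
+366 (one year; includes Feb 29, 1928) → Jul 18, 1928 (1968 left).
+365 (one year) → Jul 18, 1929 (1603 left).
+365 (one year) → Jul 18, 1930 (1238 left).
+365 (one year) → Jul 18, 1931 (873 left).
+366 (one year; includes Feb 29, 1932) → Jul 18, 1932 (507 left).
+365 (one year) → Jul 18, 1933 (142 left).
Jul has 31 days: +14 → Aug 1, 1933 (128 left).
Aug has 31 days: +31 → Sep 1, 1933 (97 left).
Sep has 30 days: +30 → Oct 1, 1933 (67 left).
Oct has 31 days: +31 → Nov 1, 1933 (36 left).
Nov has 30 days: +30 → Dec 1, 1933 (6 left).
+6 → Dec 7, 1933.

December 7, 1933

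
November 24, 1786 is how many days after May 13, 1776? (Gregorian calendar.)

3847

May 13, 1776 → May 13, 1777: 365 days.
May 13, 1777 → May 13, 1778: 365 days.
May 13, 1778 → May 13, 1779: 365 days.
May 13, 1779 → May 13, 1780: 366 days (Feb 29, 1780 is in that span).
May 13, 1780 → May 13, 1781: 365 days.
May 13, 1781 → May 13, 1782: 365 days.
May 13, 1782 → May 13, 1783: 365 days.
May 13, 1783 → May 13, 1784: 366 days (Feb 29, 1784 is in that span).
May 13, 1784 → May 13, 1785: 365 days.
May 13, 1785 → May 13, 1786: 365 days.
May 13, 1786 → Jun 13, 1786: 31 days (May has 31).
Jun 13, 1786 → Jul 13, 1786: 30 days (June has 30).
Jul 13, 1786 → Aug 13, 1786: 31 days (July has 31).
Aug 13, 1786 → Sep 13, 1786: 31 days (August has 31).
Sep 13, 1786 → Oct 13, 1786: 30 days (September has 30).
Oct 13, 1786 → Nov 13, 1786: 31 days (October has 31).
Nov 13, 1786 → Nov 24, 1786: 11 days.
Total: 3847 days.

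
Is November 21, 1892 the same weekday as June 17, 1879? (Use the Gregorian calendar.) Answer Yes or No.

From Jun 17, 1879 to Nov 21, 1892 is 4906 days.
4906 mod 7 = 6, so they are different weekdays.
(Jun 17, 1879 is a Tuesday; Nov 21, 1892 is a Monday.)

No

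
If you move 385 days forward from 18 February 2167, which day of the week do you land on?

Feb 18, 2167 is a Wednesday.
385 mod 7 = 0, so 385 days after a Wednesday is Wednesday + 0 = Wednesday.

Wednesday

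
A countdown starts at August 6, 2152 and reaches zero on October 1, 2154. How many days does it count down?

Aug 6, 2152 → Aug 6, 2153: 365 days.
Aug 6, 2153 → Aug 6, 2154: 365 days.
Aug 6, 2154 → Sep 6, 2154: 31 days (August has 31).
Sep 6, 2154 → Oct 1, 2154: 25 days.
Total: 786 days.

786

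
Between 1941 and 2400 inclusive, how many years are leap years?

Multiples of 4 in [1941,2400]: 115.
Of those, multiples of 100: 5 (not leap unless ÷400).
Multiples of 400: 2.
Leap years = 115 − 5 + 2 = 112.

112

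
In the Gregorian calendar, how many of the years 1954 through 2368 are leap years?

101

Multiples of 4 in [1954,2368]: 104.
Of those, multiples of 100: 4 (not leap unless ÷400).
Multiples of 400: 1.
Leap years = 104 − 4 + 1 = 101.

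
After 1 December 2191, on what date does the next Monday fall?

Dec 1, 2191 is a Thursday.
From Thursday to the next Monday is 4 days.
Dec 1, 2191 + 4 = Dec 5, 2191.

December 5, 2191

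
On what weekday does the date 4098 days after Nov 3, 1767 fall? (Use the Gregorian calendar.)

Friday

First find the weekday of Nov 3, 1767. Doomsday rule: the anchor day for the 1700s is Sunday. For year 67: 67÷12 = 5 r 7, and 7÷4 = 1, so 5+7+1 = 13.
Sunday + 13 ≡ Saturday — that's 1767's doomsday.
In November the doomsday date is Nov 7.
Nov 3 is 4 days before Nov 7; 4 mod 7 = 4, so Saturday − 4 = Tuesday.
4098 mod 7 = 3, so 4098 days after a Tuesday is Tuesday + 3 = Friday.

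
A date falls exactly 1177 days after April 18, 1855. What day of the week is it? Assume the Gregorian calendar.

Apr 18, 1855 is a Wednesday.
1177 mod 7 = 1, so 1177 days after a Wednesday is Wednesday + 1 = Thursday.

Thursday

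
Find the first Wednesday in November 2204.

November 1, 2204 is a Thursday.
The first Wednesday is therefore November 7 (6 days later).

November 7, 2204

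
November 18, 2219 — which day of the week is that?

Doomsday rule: the anchor day for the 2200s is Friday. For year 19: 19÷12 = 1 r 7, and 7÷4 = 1, so 1+7+1 = 9.
Friday + 9 ≡ Sunday — that's 2219's doomsday.
In November the doomsday date is Nov 7.
Nov 18 is 11 days after Nov 7; 11 mod 7 = 4, so Sunday + 4 = Thursday.

Thursday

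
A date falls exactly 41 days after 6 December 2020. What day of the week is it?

Dec 6, 2020 is a Sunday.
41 mod 7 = 6, so 41 days after a Sunday is Sunday + 6 = Saturday.

Saturday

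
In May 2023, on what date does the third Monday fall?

May 1, 2023 is a Monday.
The first Monday is therefore May 1 (same day).
The third Monday is 1 + 2×7 = May 15.

May 15, 2023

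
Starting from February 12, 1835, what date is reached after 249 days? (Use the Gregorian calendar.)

October 19, 1835

Feb has 28 days: +17 → Mar 1, 1835 (232 left).
Mar has 31 days: +31 → Apr 1, 1835 (201 left).
Apr has 30 days: +30 → May 1, 1835 (171 left).
May has 31 days: +31 → Jun 1, 1835 (140 left).
Jun has 30 days: +30 → Jul 1, 1835 (110 left).
Jul has 31 days: +31 → Aug 1, 1835 (79 left).
Aug has 31 days: +31 → Sep 1, 1835 (48 left).
Sep has 30 days: +30 → Oct 1, 1835 (18 left).
+18 → Oct 19, 1835.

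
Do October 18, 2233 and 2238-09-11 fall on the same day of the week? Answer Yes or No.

No

From Oct 18, 2233 to Sep 11, 2238 is 1789 days.
1789 mod 7 = 4, so they are different weekdays.
(Oct 18, 2233 is a Friday; Sep 11, 2238 is a Tuesday.)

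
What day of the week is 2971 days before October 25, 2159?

First find the weekday of Oct 25, 2159. Doomsday rule: the anchor day for the 2100s is Sunday. For year 59: 59÷12 = 4 r 11, and 11÷4 = 2, so 4+11+2 = 17.
Sunday + 17 ≡ Wednesday — that's 2159's doomsday.
In October the doomsday date is Oct 10.
Oct 25 is 15 days after Oct 10; 15 mod 7 = 1, so Wednesday + 1 = Thursday.
2971 mod 7 = 3, so 2971 days before a Thursday is Thursday − 3 = Monday.

Monday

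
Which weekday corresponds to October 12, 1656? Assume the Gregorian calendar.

Thursday

Doomsday rule: the anchor day for the 1600s is Tuesday. For year 56: 56÷12 = 4 r 8, and 8÷4 = 2, so 4+8+2 = 14.
Tuesday + 14 ≡ Tuesday — that's 1656's doomsday.
In October the doomsday date is Oct 10.
Oct 12 is 2 days after Oct 10; 2 mod 7 = 2, so Tuesday + 2 = Thursday.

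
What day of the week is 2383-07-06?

Doomsday rule: the anchor day for the 2300s is Wednesday. For year 83: 83÷12 = 6 r 11, and 11÷4 = 2, so 6+11+2 = 19.
Wednesday + 19 ≡ Monday — that's 2383's doomsday.
In July the doomsday date is Jul 11.
Jul 6 is 5 days before Jul 11; 5 mod 7 = 5, so Monday − 5 = Wednesday.

Wednesday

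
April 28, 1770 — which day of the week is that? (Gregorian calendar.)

Doomsday rule: the anchor day for the 1700s is Sunday. For year 70: 70÷12 = 5 r 10, and 10÷4 = 2, so 5+10+2 = 17.
Sunday + 17 ≡ Wednesday — that's 1770's doomsday.
In April the doomsday date is Apr 4.
Apr 28 is 24 days after Apr 4; 24 mod 7 = 3, so Wednesday + 3 = Saturday.

Saturday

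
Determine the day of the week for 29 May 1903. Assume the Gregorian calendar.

Friday

Doomsday rule: the anchor day for the 1900s is Wednesday. For year 03: 3÷12 = 0 r 3, and 3÷4 = 0, so 0+3+0 = 3.
Wednesday + 3 ≡ Saturday — that's 1903's doomsday.
In May the doomsday date is May 9.
May 29 is 20 days after May 9; 20 mod 7 = 6, so Saturday + 6 = Friday.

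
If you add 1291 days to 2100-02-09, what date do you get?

August 24, 2103

+365 (one year) → Feb 9, 2101 (926 left).
+365 (one year) → Feb 9, 2102 (561 left).
+365 (one year) → Feb 9, 2103 (196 left).
Feb has 28 days: +20 → Mar 1, 2103 (176 left).
Mar has 31 days: +31 → Apr 1, 2103 (145 left).
Apr has 30 days: +30 → May 1, 2103 (115 left).
May has 31 days: +31 → Jun 1, 2103 (84 left).
Jun has 30 days: +30 → Jul 1, 2103 (54 left).
Jul has 31 days: +31 → Aug 1, 2103 (23 left).
+23 → Aug 24, 2103.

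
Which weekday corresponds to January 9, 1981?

January 1, 1981 is a Thursday.
Jan 1, 1981 → Jan 9, 1981: 8 days.
Total: 8 days.
8 mod 7 = 1, so Thursday + 1 = Friday.

Friday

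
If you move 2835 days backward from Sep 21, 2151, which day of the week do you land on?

First find the weekday of Sep 21, 2151. Doomsday rule: the anchor day for the 2100s is Sunday. For year 51: 51÷12 = 4 r 3, and 3÷4 = 0, so 4+3+0 = 7.
Sunday + 7 ≡ Sunday — that's 2151's doomsday.
In September the doomsday date is Sep 5.
Sep 21 is 16 days after Sep 5; 16 mod 7 = 2, so Sunday + 2 = Tuesday.
2835 mod 7 = 0, so 2835 days before a Tuesday is Tuesday − 0 = Tuesday.

Tuesday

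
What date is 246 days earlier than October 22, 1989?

February 18, 1989

−22 → Sep 30, 1989 (end of Sep, 30 days; 224 left).
−30 → Aug 31, 1989 (end of Aug, 31 days; 194 left).
−31 → Jul 31, 1989 (end of Jul, 31 days; 163 left).
−31 → Jun 30, 1989 (end of Jun, 30 days; 132 left).
−30 → May 31, 1989 (end of May, 31 days; 102 left).
−31 → Apr 30, 1989 (end of Apr, 30 days; 71 left).
−30 → Mar 31, 1989 (end of Mar, 31 days; 41 left).
−31 → Feb 28, 1989 (end of Feb, 28 days; 10 left).
−10 → Feb 18, 1989.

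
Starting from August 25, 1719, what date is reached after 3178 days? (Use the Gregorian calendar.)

May 7, 1728

+366 (one year; includes Feb 29, 1720) → Aug 25, 1720 (2812 left).
+365 (one year) → Aug 25, 1721 (2447 left).
+365 (one year) → Aug 25, 1722 (2082 left).
+365 (one year) → Aug 25, 1723 (1717 left).
+366 (one year; includes Feb 29, 1724) → Aug 25, 1724 (1351 left).
+365 (one year) → Aug 25, 1725 (986 left).
+365 (one year) → Aug 25, 1726 (621 left).
+365 (one year) → Aug 25, 1727 (256 left).
Aug has 31 days: +7 → Sep 1, 1727 (249 left).
Sep has 30 days: +30 → Oct 1, 1727 (219 left).
Oct has 31 days: +31 → Nov 1, 1727 (188 left).
Nov has 30 days: +30 → Dec 1, 1727 (158 left).
Dec has 31 days: +31 → Jan 1, 1728 (127 left).
Jan has 31 days: +31 → Feb 1, 1728 (96 left).
Feb has 29 days: +29 → Mar 1, 1728 (67 left).
Mar has 31 days: +31 → Apr 1, 1728 (36 left).
Apr has 30 days: +30 → May 1, 1728 (6 left).
+6 → May 7, 1728.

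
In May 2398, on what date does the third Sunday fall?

May 1, 2398 is a Friday.
The first Sunday is therefore May 3 (2 days later).
The third Sunday is 3 + 2×7 = May 17.

May 17, 2398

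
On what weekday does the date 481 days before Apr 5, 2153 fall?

Saturday

First find the weekday of Apr 5, 2153. Doomsday rule: the anchor day for the 2100s is Sunday. For year 53: 53÷12 = 4 r 5, and 5÷4 = 1, so 4+5+1 = 10.
Sunday + 10 ≡ Wednesday — that's 2153's doomsday.
In April the doomsday date is Apr 4.
Apr 5 is 1 day after Apr 4; 1 mod 7 = 1, so Wednesday + 1 = Thursday.
481 mod 7 = 5, so 481 days before a Thursday is Thursday − 5 = Saturday.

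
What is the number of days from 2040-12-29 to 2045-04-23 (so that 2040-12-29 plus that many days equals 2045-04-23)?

1576

Dec 29, 2040 → Dec 29, 2041: 365 days.
Dec 29, 2041 → Dec 29, 2042: 365 days.
Dec 29, 2042 → Dec 29, 2043: 365 days.
Dec 29, 2043 → Dec 29, 2044: 366 days (Feb 29, 2044 is in that span).
Dec 29, 2044 → Jan 29, 2045: 31 days (December has 31).
Jan 29, 2045 → Feb 28, 2045: 30 days (January has 31).
Feb 28, 2045 → Mar 28, 2045: 28 days (February has 28).
Mar 28, 2045 → Apr 23, 2045: 26 days.
Total: 1576 days.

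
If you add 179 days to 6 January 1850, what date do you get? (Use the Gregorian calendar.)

Jan has 31 days: +26 → Feb 1, 1850 (153 left).
Feb has 28 days: +28 → Mar 1, 1850 (125 left).
Mar has 31 days: +31 → Apr 1, 1850 (94 left).
Apr has 30 days: +30 → May 1, 1850 (64 left).
May has 31 days: +31 → Jun 1, 1850 (33 left).
Jun has 30 days: +30 → Jul 1, 1850 (3 left).
+3 → Jul 4, 1850.

July 4, 1850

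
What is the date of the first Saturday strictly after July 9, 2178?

July 11, 2178

Jul 9, 2178 is a Thursday.
From Thursday to the next Saturday is 2 days.
Jul 9, 2178 + 2 = Jul 11, 2178.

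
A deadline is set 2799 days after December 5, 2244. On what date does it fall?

August 4, 2252

+365 (one year) → Dec 5, 2245 (2434 left).
+365 (one year) → Dec 5, 2246 (2069 left).
+365 (one year) → Dec 5, 2247 (1704 left).
+366 (one year; includes Feb 29, 2248) → Dec 5, 2248 (1338 left).
+365 (one year) → Dec 5, 2249 (973 left).
+365 (one year) → Dec 5, 2250 (608 left).
+365 (one year) → Dec 5, 2251 (243 left).
Dec has 31 days: +27 → Jan 1, 2252 (216 left).
Jan has 31 days: +31 → Feb 1, 2252 (185 left).
Feb has 29 days: +29 → Mar 1, 2252 (156 left).
Mar has 31 days: +31 → Apr 1, 2252 (125 left).
Apr has 30 days: +30 → May 1, 2252 (95 left).
May has 31 days: +31 → Jun 1, 2252 (64 left).
Jun has 30 days: +30 → Jul 1, 2252 (34 left).
Jul has 31 days: +31 → Aug 1, 2252 (3 left).
+3 → Aug 4, 2252.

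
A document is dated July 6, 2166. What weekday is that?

Sunday

Doomsday rule: the anchor day for the 2100s is Sunday. For year 66: 66÷12 = 5 r 6, and 6÷4 = 1, so 5+6+1 = 12.
Sunday + 12 ≡ Friday — that's 2166's doomsday.
In July the doomsday date is Jul 11.
Jul 6 is 5 days before Jul 11; 5 mod 7 = 5, so Friday − 5 = Sunday.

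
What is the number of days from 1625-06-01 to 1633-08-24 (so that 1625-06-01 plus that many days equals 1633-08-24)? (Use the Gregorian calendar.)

3006

Jun 1, 1625 → Jun 1, 1626: 365 days.
Jun 1, 1626 → Jun 1, 1627: 365 days.
Jun 1, 1627 → Jun 1, 1628: 366 days (Feb 29, 1628 is in that span).
Jun 1, 1628 → Jun 1, 1629: 365 days.
Jun 1, 1629 → Jun 1, 1630: 365 days.
Jun 1, 1630 → Jun 1, 1631: 365 days.
Jun 1, 1631 → Jun 1, 1632: 366 days (Feb 29, 1632 is in that span).
Jun 1, 1632 → Jun 1, 1633: 365 days.
Jun 1, 1633 → Jul 1, 1633: 30 days (June has 30).
Jul 1, 1633 → Aug 1, 1633: 31 days (July has 31).
Aug 1, 1633 → Aug 24, 1633: 23 days.
Total: 3006 days.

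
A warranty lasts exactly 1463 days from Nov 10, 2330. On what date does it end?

+365 (one year) → Nov 10, 2331 (1098 left).
+366 (one year; includes Feb 29, 2332) → Nov 10, 2332 (732 left).
+365 (one year) → Nov 10, 2333 (367 left).
Nov has 30 days: +21 → Dec 1, 2333 (346 left).
Dec has 31 days: +31 → Jan 1, 2334 (315 left).
Jan has 31 days: +31 → Feb 1, 2334 (284 left).
Feb has 28 days: +28 → Mar 1, 2334 (256 left).
Mar has 31 days: +31 → Apr 1, 2334 (225 left).
Apr has 30 days: +30 → May 1, 2334 (195 left).
May has 31 days: +31 → Jun 1, 2334 (164 left).
Jun has 30 days: +30 → Jul 1, 2334 (134 left).
Jul has 31 days: +31 → Aug 1, 2334 (103 left).
Aug has 31 days: +31 → Sep 1, 2334 (72 left).
Sep has 30 days: +30 → Oct 1, 2334 (42 left).
Oct has 31 days: +31 → Nov 1, 2334 (11 left).
+11 → Nov 12, 2334.

November 12, 2334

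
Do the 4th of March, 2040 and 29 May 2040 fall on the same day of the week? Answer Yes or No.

No

From Mar 4, 2040 to May 29, 2040 is 86 days.
86 mod 7 = 2, so they are different weekdays.
(Mar 4, 2040 is a Sunday; May 29, 2040 is a Tuesday.)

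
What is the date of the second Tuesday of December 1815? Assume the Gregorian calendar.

December 1, 1815 is a Friday.
The first Tuesday is therefore December 5 (4 days later).
The second Tuesday is 5 + 1×7 = December 12.

December 12, 1815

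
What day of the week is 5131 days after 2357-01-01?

Tuesday

Jan 1, 2357 is a Tuesday.
5131 mod 7 = 0, so 5131 days after a Tuesday is Tuesday + 0 = Tuesday.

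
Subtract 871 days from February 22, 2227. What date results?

October 4, 2224

−365 (one year) → Feb 22, 2226 (506 left).
−365 (one year) → Feb 22, 2225 (141 left).
−22 → Jan 31, 2225 (end of Jan, 31 days; 119 left).
−31 → Dec 31, 2224 (end of Dec, 31 days; 88 left).
−31 → Nov 30, 2224 (end of Nov, 30 days; 57 left).
−30 → Oct 31, 2224 (end of Oct, 31 days; 27 left).
−27 → Oct 4, 2224.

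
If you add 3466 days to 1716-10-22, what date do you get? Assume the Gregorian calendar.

+365 (one year) → Oct 22, 1717 (3101 left).
+365 (one year) → Oct 22, 1718 (2736 left).
+365 (one year) → Oct 22, 1719 (2371 left).
+366 (one year; includes Feb 29, 1720) → Oct 22, 1720 (2005 left).
+365 (one year) → Oct 22, 1721 (1640 left).
+365 (one year) → Oct 22, 1722 (1275 left).
+365 (one year) → Oct 22, 1723 (910 left).
+366 (one year; includes Feb 29, 1724) → Oct 22, 1724 (544 left).
+365 (one year) → Oct 22, 1725 (179 left).
Oct has 31 days: +10 → Nov 1, 1725 (169 left).
Nov has 30 days: +30 → Dec 1, 1725 (139 left).
Dec has 31 days: +31 → Jan 1, 1726 (108 left).
Jan has 31 days: +31 → Feb 1, 1726 (77 left).
Feb has 28 days: +28 → Mar 1, 1726 (49 left).
Mar has 31 days: +31 → Apr 1, 1726 (18 left).
+18 → Apr 19, 1726.

April 19, 1726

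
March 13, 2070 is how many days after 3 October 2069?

161

Oct 3, 2069 → Nov 3, 2069: 31 days (October has 31).
Nov 3, 2069 → Dec 3, 2069: 30 days (November has 30).
Dec 3, 2069 → Jan 3, 2070: 31 days (December has 31).
Jan 3, 2070 → Feb 3, 2070: 31 days (January has 31).
Feb 3, 2070 → Mar 3, 2070: 28 days (February has 28).
Mar 3, 2070 → Mar 13, 2070: 10 days.
Total: 161 days.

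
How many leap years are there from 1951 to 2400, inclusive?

Multiples of 4 in [1951,2400]: 113.
Of those, multiples of 100: 5 (not leap unless ÷400).
Multiples of 400: 2.
Leap years = 113 − 5 + 2 = 110.

110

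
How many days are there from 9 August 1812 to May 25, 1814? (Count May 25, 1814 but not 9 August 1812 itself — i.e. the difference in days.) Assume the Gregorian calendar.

654

Aug 9, 1812 → Aug 9, 1813: 365 days.
Aug 9, 1813 → Sep 9, 1813: 31 days (August has 31).
Sep 9, 1813 → Oct 9, 1813: 30 days (September has 30).
Oct 9, 1813 → Nov 9, 1813: 31 days (October has 31).
Nov 9, 1813 → Dec 9, 1813: 30 days (November has 30).
Dec 9, 1813 → Jan 9, 1814: 31 days (December has 31).
Jan 9, 1814 → Feb 9, 1814: 31 days (January has 31).
Feb 9, 1814 → Mar 9, 1814: 28 days (February has 28).
Mar 9, 1814 → Apr 9, 1814: 31 days (March has 31).
Apr 9, 1814 → May 9, 1814: 30 days (April has 30).
May 9, 1814 → May 25, 1814: 16 days.
Total: 654 days.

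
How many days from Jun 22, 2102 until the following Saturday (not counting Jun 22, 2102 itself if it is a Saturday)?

2

Jun 22, 2102 is a Thursday.
From Thursday to the next Saturday is 2 days.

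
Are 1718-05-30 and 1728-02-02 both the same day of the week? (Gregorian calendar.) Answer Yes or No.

From May 30, 1718 to Feb 2, 1728 is 3535 days.
3535 mod 7 = 0, so they are the same weekday.
(May 30, 1718 is a Monday; Feb 2, 1728 is a Monday.)

Yes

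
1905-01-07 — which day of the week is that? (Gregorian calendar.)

Saturday

January 1, 1905 is a Sunday.
Jan 1, 1905 → Jan 7, 1905: 6 days.
Total: 6 days.
6 mod 7 = 6, so Sunday + 6 = Saturday.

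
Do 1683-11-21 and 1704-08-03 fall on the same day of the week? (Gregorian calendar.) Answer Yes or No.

From Nov 21, 1683 to Aug 3, 1704 is 7560 days.
7560 mod 7 = 0, so they are the same weekday.
(Nov 21, 1683 is a Sunday; Aug 3, 1704 is a Sunday.)

Yes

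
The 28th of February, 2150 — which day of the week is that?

Saturday

Doomsday rule: the anchor day for the 2100s is Sunday. For year 50: 50÷12 = 4 r 2, and 2÷4 = 0, so 4+2+0 = 6.
Sunday + 6 ≡ Saturday — that's 2150's doomsday.
In February the doomsday date is Feb 28 (2150 is not a leap year).
Feb 28 is the doomsday itself: Saturday.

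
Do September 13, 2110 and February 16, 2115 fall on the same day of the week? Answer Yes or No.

From Sep 13, 2110 to Feb 16, 2115 is 1617 days.
1617 mod 7 = 0, so they are the same weekday.
(Sep 13, 2110 is a Saturday; Feb 16, 2115 is a Saturday.)

Yes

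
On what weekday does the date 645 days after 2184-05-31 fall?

Tuesday

May 31, 2184 is a Monday.
645 mod 7 = 1, so 645 days after a Monday is Monday + 1 = Tuesday.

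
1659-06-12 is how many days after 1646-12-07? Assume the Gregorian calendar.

4570

Dec 7, 1646 → Dec 7, 1647: 365 days.
Dec 7, 1647 → Dec 7, 1648: 366 days (Feb 29, 1648 is in that span).
Dec 7, 1648 → Dec 7, 1649: 365 days.
Dec 7, 1649 → Dec 7, 1650: 365 days.
Dec 7, 1650 → Dec 7, 1651: 365 days.
Dec 7, 1651 → Dec 7, 1652: 366 days (Feb 29, 1652 is in that span).
Dec 7, 1652 → Dec 7, 1653: 365 days.
Dec 7, 1653 → Dec 7, 1654: 365 days.
Dec 7, 1654 → Dec 7, 1655: 365 days.
Dec 7, 1655 → Dec 7, 1656: 366 days (Feb 29, 1656 is in that span).
Dec 7, 1656 → Dec 7, 1657: 365 days.
Dec 7, 1657 → Dec 7, 1658: 365 days.
Dec 7, 1658 → Jan 7, 1659: 31 days (December has 31).
Jan 7, 1659 → Feb 7, 1659: 31 days (January has 31).
Feb 7, 1659 → Mar 7, 1659: 28 days (February has 28).
Mar 7, 1659 → Apr 7, 1659: 31 days (March has 31).
Apr 7, 1659 → May 7, 1659: 30 days (April has 30).
May 7, 1659 → Jun 7, 1659: 31 days (May has 31).
Jun 7, 1659 → Jun 12, 1659: 5 days.
Total: 4570 days.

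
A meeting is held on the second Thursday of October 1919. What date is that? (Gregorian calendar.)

October 1, 1919 is a Wednesday.
The first Thursday is therefore October 2 (1 days later).
The second Thursday is 2 + 1×7 = October 9.

October 9, 1919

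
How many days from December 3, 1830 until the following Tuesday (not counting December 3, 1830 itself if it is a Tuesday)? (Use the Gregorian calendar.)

Dec 3, 1830 is a Friday.
From Friday to the next Tuesday is 4 days.

4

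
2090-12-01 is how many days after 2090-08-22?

101

Aug 22, 2090 → Sep 22, 2090: 31 days (August has 31).
Sep 22, 2090 → Oct 22, 2090: 30 days (September has 30).
Oct 22, 2090 → Nov 22, 2090: 31 days (October has 31).
Nov 22, 2090 → Dec 1, 2090: 9 days.
Total: 101 days.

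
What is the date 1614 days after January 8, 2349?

June 10, 2353

+365 (one year) → Jan 8, 2350 (1249 left).
+365 (one year) → Jan 8, 2351 (884 left).
+365 (one year) → Jan 8, 2352 (519 left).
+366 (one year; includes Feb 29, 2352) → Jan 8, 2353 (153 left).
Jan has 31 days: +24 → Feb 1, 2353 (129 left).
Feb has 28 days: +28 → Mar 1, 2353 (101 left).
Mar has 31 days: +31 → Apr 1, 2353 (70 left).
Apr has 30 days: +30 → May 1, 2353 (40 left).
May has 31 days: +31 → Jun 1, 2353 (9 left).
+9 → Jun 10, 2353.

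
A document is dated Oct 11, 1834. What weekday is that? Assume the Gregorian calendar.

Doomsday rule: the anchor day for the 1800s is Friday. For year 34: 34÷12 = 2 r 10, and 10÷4 = 2, so 2+10+2 = 14.
Friday + 14 ≡ Friday — that's 1834's doomsday.
In October the doomsday date is Oct 10.
Oct 11 is 1 day after Oct 10; 1 mod 7 = 1, so Friday + 1 = Saturday.

Saturday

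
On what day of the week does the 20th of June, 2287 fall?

Doomsday rule: the anchor day for the 2200s is Friday. For year 87: 87÷12 = 7 r 3, and 3÷4 = 0, so 7+3+0 = 10.
Friday + 10 ≡ Monday — that's 2287's doomsday.
In June the doomsday date is Jun 6.
Jun 20 is 14 days after Jun 6; 14 mod 7 = 0, so Monday + 0 = Monday.

Monday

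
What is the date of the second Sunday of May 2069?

May 12, 2069

May 1, 2069 is a Wednesday.
The first Sunday is therefore May 5 (4 days later).
The second Sunday is 5 + 1×7 = May 12.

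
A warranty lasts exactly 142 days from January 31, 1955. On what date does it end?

Jan has 31 days: +1 → Feb 1, 1955 (141 left).
Feb has 28 days: +28 → Mar 1, 1955 (113 left).
Mar has 31 days: +31 → Apr 1, 1955 (82 left).
Apr has 30 days: +30 → May 1, 1955 (52 left).
May has 31 days: +31 → Jun 1, 1955 (21 left).
+21 → Jun 22, 1955.

June 22, 1955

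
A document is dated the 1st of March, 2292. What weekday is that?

Tuesday

Doomsday rule: the anchor day for the 2200s is Friday. For year 92: 92÷12 = 7 r 8, and 8÷4 = 2, so 7+8+2 = 17.
Friday + 17 ≡ Monday — that's 2292's doomsday.
In March the doomsday date is Mar 14.
Mar 1 is 13 days before Mar 14; 13 mod 7 = 6, so Monday − 6 = Tuesday.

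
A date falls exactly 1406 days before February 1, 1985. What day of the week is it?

Feb 1, 1985 is a Friday.
1406 mod 7 = 6, so 1406 days before a Friday is Friday − 6 = Saturday.

Saturday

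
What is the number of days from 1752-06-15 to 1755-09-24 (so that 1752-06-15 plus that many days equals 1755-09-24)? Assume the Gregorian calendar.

Jun 15, 1752 → Jun 15, 1753: 365 days.
Jun 15, 1753 → Jun 15, 1754: 365 days.
Jun 15, 1754 → Jun 15, 1755: 365 days.
Jun 15, 1755 → Jul 15, 1755: 30 days (June has 30).
Jul 15, 1755 → Aug 15, 1755: 31 days (July has 31).
Aug 15, 1755 → Sep 15, 1755: 31 days (August has 31).
Sep 15, 1755 → Sep 24, 1755: 9 days.
Total: 1196 days.

1196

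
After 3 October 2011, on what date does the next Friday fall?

October 7, 2011

Oct 3, 2011 is a Monday.
From Monday to the next Friday is 4 days.
Oct 3, 2011 + 4 = Oct 7, 2011.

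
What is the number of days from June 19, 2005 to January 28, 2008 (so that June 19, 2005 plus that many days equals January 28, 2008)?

Jun 19, 2005 → Jun 19, 2006: 365 days.
Jun 19, 2006 → Jun 19, 2007: 365 days.
Jun 19, 2007 → Jul 19, 2007: 30 days (June has 30).
Jul 19, 2007 → Aug 19, 2007: 31 days (July has 31).
Aug 19, 2007 → Sep 19, 2007: 31 days (August has 31).
Sep 19, 2007 → Oct 19, 2007: 30 days (September has 30).
Oct 19, 2007 → Nov 19, 2007: 31 days (October has 31).
Nov 19, 2007 → Dec 19, 2007: 30 days (November has 30).
Dec 19, 2007 → Jan 19, 2008: 31 days (December has 31).
Jan 19, 2008 → Jan 28, 2008: 9 days.
Total: 953 days.

953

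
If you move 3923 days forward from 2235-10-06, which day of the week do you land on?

Friday

Oct 6, 2235 is a Tuesday.
3923 mod 7 = 3, so 3923 days after a Tuesday is Tuesday + 3 = Friday.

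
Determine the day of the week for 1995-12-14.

Thursday

January 1, 1995 is a Sunday.
Jan 1, 1995 → Feb 1, 1995: 31 days (January has 31).
Feb 1, 1995 → Mar 1, 1995: 28 days (February has 28).
Mar 1, 1995 → Apr 1, 1995: 31 days (March has 31).
Apr 1, 1995 → May 1, 1995: 30 days (April has 30).
May 1, 1995 → Jun 1, 1995: 31 days (May has 31).
Jun 1, 1995 → Jul 1, 1995: 30 days (June has 30).
Jul 1, 1995 → Aug 1, 1995: 31 days (July has 31).
Aug 1, 1995 → Sep 1, 1995: 31 days (August has 31).
Sep 1, 1995 → Oct 1, 1995: 30 days (September has 30).
Oct 1, 1995 → Nov 1, 1995: 31 days (October has 31).
Nov 1, 1995 → Dec 1, 1995: 30 days (November has 30).
Dec 1, 1995 → Dec 14, 1995: 13 days.
Total: 347 days.
347 mod 7 = 4, so Sunday + 4 = Thursday.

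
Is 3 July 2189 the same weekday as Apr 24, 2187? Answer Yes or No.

No

From Apr 24, 2187 to Jul 3, 2189 is 801 days.
801 mod 7 = 3, so they are different weekdays.
(Apr 24, 2187 is a Tuesday; Jul 3, 2189 is a Friday.)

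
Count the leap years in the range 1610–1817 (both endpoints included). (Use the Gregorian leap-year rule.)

50

Multiples of 4 in [1610,1817]: 52.
Of those, multiples of 100: 2 (not leap unless ÷400).
Multiples of 400: 0.
Leap years = 52 − 2 + 0 = 50.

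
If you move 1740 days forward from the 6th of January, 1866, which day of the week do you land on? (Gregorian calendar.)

Wednesday

Jan 6, 1866 is a Saturday.
1740 mod 7 = 4, so 1740 days after a Saturday is Saturday + 4 = Wednesday.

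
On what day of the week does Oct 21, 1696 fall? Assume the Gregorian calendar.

Doomsday rule: the anchor day for the 1600s is Tuesday. For year 96: 96÷12 = 8 r 0, and 0÷4 = 0, so 8+0+0 = 8.
Tuesday + 8 ≡ Wednesday — that's 1696's doomsday.
In October the doomsday date is Oct 10.
Oct 21 is 11 days after Oct 10; 11 mod 7 = 4, so Wednesday + 4 = Sunday.

Sunday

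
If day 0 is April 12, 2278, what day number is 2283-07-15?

1920

Apr 12, 2278 → Apr 12, 2279: 365 days.
Apr 12, 2279 → Apr 12, 2280: 366 days (Feb 29, 2280 is in that span).
Apr 12, 2280 → Apr 12, 2281: 365 days.
Apr 12, 2281 → Apr 12, 2282: 365 days.
Apr 12, 2282 → Apr 12, 2283: 365 days.
Apr 12, 2283 → May 12, 2283: 30 days (April has 30).
May 12, 2283 → Jun 12, 2283: 31 days (May has 31).
Jun 12, 2283 → Jul 12, 2283: 30 days (June has 30).
Jul 12, 2283 → Jul 15, 2283: 3 days.
Total: 1920 days.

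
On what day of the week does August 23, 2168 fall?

Tuesday

Doomsday rule: the anchor day for the 2100s is Sunday. For year 68: 68÷12 = 5 r 8, and 8÷4 = 2, so 5+8+2 = 15.
Sunday + 15 ≡ Monday — that's 2168's doomsday.
In August the doomsday date is Aug 8.
Aug 23 is 15 days after Aug 8; 15 mod 7 = 1, so Monday + 1 = Tuesday.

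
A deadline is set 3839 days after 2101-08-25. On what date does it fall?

February 28, 2112

+365 (one year) → Aug 25, 2102 (3474 left).
+365 (one year) → Aug 25, 2103 (3109 left).
+366 (one year; includes Feb 29, 2104) → Aug 25, 2104 (2743 left).
+365 (one year) → Aug 25, 2105 (2378 left).
+365 (one year) → Aug 25, 2106 (2013 left).
+365 (one year) → Aug 25, 2107 (1648 left).
+366 (one year; includes Feb 29, 2108) → Aug 25, 2108 (1282 left).
+365 (one year) → Aug 25, 2109 (917 left).
+365 (one year) → Aug 25, 2110 (552 left).
+365 (one year) → Aug 25, 2111 (187 left).
Aug has 31 days: +7 → Sep 1, 2111 (180 left).
Sep has 30 days: +30 → Oct 1, 2111 (150 left).
Oct has 31 days: +31 → Nov 1, 2111 (119 left).
Nov has 30 days: +30 → Dec 1, 2111 (89 left).
Dec has 31 days: +31 → Jan 1, 2112 (58 left).
Jan has 31 days: +31 → Feb 1, 2112 (27 left).
+27 → Feb 28, 2112.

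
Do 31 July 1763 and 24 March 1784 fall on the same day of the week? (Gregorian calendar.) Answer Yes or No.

No

From Jul 31, 1763 to Mar 24, 1784 is 7542 days.
7542 mod 7 = 3, so they are different weekdays.
(Jul 31, 1763 is a Sunday; Mar 24, 1784 is a Wednesday.)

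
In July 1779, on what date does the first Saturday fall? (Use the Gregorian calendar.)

July 1, 1779 is a Thursday.
The first Saturday is therefore July 3 (2 days later).

July 3, 1779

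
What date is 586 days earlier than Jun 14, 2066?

November 5, 2064

−365 (one year) → Jun 14, 2065 (221 left).
−14 → May 31, 2065 (end of May, 31 days; 207 left).
−31 → Apr 30, 2065 (end of Apr, 30 days; 176 left).
−30 → Mar 31, 2065 (end of Mar, 31 days; 146 left).
−31 → Feb 28, 2065 (end of Feb, 28 days; 115 left).
−28 → Jan 31, 2065 (end of Jan, 31 days; 87 left).
−31 → Dec 31, 2064 (end of Dec, 31 days; 56 left).
−31 → Nov 30, 2064 (end of Nov, 30 days; 25 left).
−25 → Nov 5, 2064.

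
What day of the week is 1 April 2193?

Doomsday rule: the anchor day for the 2100s is Sunday. For year 93: 93÷12 = 7 r 9, and 9÷4 = 2, so 7+9+2 = 18.
Sunday + 18 ≡ Thursday — that's 2193's doomsday.
In April the doomsday date is Apr 4.
Apr 1 is 3 days before Apr 4; 3 mod 7 = 3, so Thursday − 3 = Monday.

Monday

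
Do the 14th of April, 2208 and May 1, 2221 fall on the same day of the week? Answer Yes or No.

No

From Apr 14, 2208 to May 1, 2221 is 4765 days.
4765 mod 7 = 5, so they are different weekdays.
(Apr 14, 2208 is a Thursday; May 1, 2221 is a Tuesday.)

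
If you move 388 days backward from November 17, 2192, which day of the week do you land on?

Wednesday

Nov 17, 2192 is a Saturday.
388 mod 7 = 3, so 388 days before a Saturday is Saturday − 3 = Wednesday.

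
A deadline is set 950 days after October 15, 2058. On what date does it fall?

May 22, 2061

+365 (one year) → Oct 15, 2059 (585 left).
+366 (one year; includes Feb 29, 2060) → Oct 15, 2060 (219 left).
Oct has 31 days: +17 → Nov 1, 2060 (202 left).
Nov has 30 days: +30 → Dec 1, 2060 (172 left).
Dec has 31 days: +31 → Jan 1, 2061 (141 left).
Jan has 31 days: +31 → Feb 1, 2061 (110 left).
Feb has 28 days: +28 → Mar 1, 2061 (82 left).
Mar has 31 days: +31 → Apr 1, 2061 (51 left).
Apr has 30 days: +30 → May 1, 2061 (21 left).
+21 → May 22, 2061.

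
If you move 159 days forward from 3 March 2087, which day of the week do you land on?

First find the weekday of Mar 3, 2087. Doomsday rule: the anchor day for the 2000s is Tuesday. For year 87: 87÷12 = 7 r 3, and 3÷4 = 0, so 7+3+0 = 10.
Tuesday + 10 ≡ Friday — that's 2087's doomsday.
In March the doomsday date is Mar 14.
Mar 3 is 11 days before Mar 14; 11 mod 7 = 4, so Friday − 4 = Monday.
159 mod 7 = 5, so 159 days after a Monday is Monday + 5 = Saturday.

Saturday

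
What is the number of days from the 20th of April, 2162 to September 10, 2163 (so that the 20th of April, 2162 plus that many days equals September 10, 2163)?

508

Apr 20, 2162 → Apr 20, 2163: 365 days.
Apr 20, 2163 → May 20, 2163: 30 days (April has 30).
May 20, 2163 → Jun 20, 2163: 31 days (May has 31).
Jun 20, 2163 → Jul 20, 2163: 30 days (June has 30).
Jul 20, 2163 → Aug 20, 2163: 31 days (July has 31).
Aug 20, 2163 → Sep 10, 2163: 21 days.
Total: 508 days.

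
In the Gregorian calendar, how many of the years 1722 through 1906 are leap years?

44

Multiples of 4 in [1722,1906]: 46.
Of those, multiples of 100: 2 (not leap unless ÷400).
Multiples of 400: 0.
Leap years = 46 − 2 + 0 = 44.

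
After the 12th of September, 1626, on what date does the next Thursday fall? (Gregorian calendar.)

September 17, 1626

Sep 12, 1626 is a Saturday.
From Saturday to the next Thursday is 5 days.
Sep 12, 1626 + 5 = Sep 17, 1626.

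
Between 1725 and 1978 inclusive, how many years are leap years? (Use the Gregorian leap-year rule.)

61

Multiples of 4 in [1725,1978]: 63.
Of those, multiples of 100: 2 (not leap unless ÷400).
Multiples of 400: 0.
Leap years = 63 − 2 + 0 = 61.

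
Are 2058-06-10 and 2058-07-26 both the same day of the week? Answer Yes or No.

No

From Jun 10, 2058 to Jul 26, 2058 is 46 days.
46 mod 7 = 4, so they are different weekdays.
(Jun 10, 2058 is a Monday; Jul 26, 2058 is a Friday.)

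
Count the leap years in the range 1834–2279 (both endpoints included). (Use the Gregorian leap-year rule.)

108

Multiples of 4 in [1834,2279]: 111.
Of those, multiples of 100: 4 (not leap unless ÷400).
Multiples of 400: 1.
Leap years = 111 − 4 + 1 = 108.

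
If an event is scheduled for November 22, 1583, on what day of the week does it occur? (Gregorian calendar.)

Tuesday

Doomsday rule: the anchor day for the 1500s is Wednesday. For year 83: 83÷12 = 6 r 11, and 11÷4 = 2, so 6+11+2 = 19.
Wednesday + 19 ≡ Monday — that's 1583's doomsday.
In November the doomsday date is Nov 7.
Nov 22 is 15 days after Nov 7; 15 mod 7 = 1, so Monday + 1 = Tuesday.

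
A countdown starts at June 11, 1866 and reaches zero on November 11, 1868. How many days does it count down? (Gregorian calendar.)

Jun 11, 1866 → Jun 11, 1867: 365 days.
Jun 11, 1867 → Jun 11, 1868: 366 days (Feb 29, 1868 is in that span).
Jun 11, 1868 → Jul 11, 1868: 30 days (June has 30).
Jul 11, 1868 → Aug 11, 1868: 31 days (July has 31).
Aug 11, 1868 → Sep 11, 1868: 31 days (August has 31).
Sep 11, 1868 → Oct 11, 1868: 30 days (September has 30).
Oct 11, 1868 → Nov 11, 1868: 31 days.
Total: 884 days.

884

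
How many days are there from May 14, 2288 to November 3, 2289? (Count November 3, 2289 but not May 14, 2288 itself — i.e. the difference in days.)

538

May 14, 2288 → May 14, 2289: 365 days.
May 14, 2289 → Jun 14, 2289: 31 days (May has 31).
Jun 14, 2289 → Jul 14, 2289: 30 days (June has 30).
Jul 14, 2289 → Aug 14, 2289: 31 days (July has 31).
Aug 14, 2289 → Sep 14, 2289: 31 days (August has 31).
Sep 14, 2289 → Oct 14, 2289: 30 days (September has 30).
Oct 14, 2289 → Nov 3, 2289: 20 days.
Total: 538 days.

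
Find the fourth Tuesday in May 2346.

May 1, 2346 is a Wednesday.
The first Tuesday is therefore May 7 (6 days later).
The fourth Tuesday is 7 + 3×7 = May 28.

May 28, 2346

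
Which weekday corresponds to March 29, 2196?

Doomsday rule: the anchor day for the 2100s is Sunday. For year 96: 96÷12 = 8 r 0, and 0÷4 = 0, so 8+0+0 = 8.
Sunday + 8 ≡ Monday — that's 2196's doomsday.
In March the doomsday date is Mar 14.
Mar 29 is 15 days after Mar 14; 15 mod 7 = 1, so Monday + 1 = Tuesday.

Tuesday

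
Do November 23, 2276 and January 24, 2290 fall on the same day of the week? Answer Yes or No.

From Nov 23, 2276 to Jan 24, 2290 is 4810 days.
4810 mod 7 = 1, so they are different weekdays.
(Nov 23, 2276 is a Thursday; Jan 24, 2290 is a Friday.)

No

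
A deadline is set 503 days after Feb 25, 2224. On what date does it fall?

+366 (one year; includes Feb 29, 2224) → Feb 25, 2225 (137 left).
Feb has 28 days: +4 → Mar 1, 2225 (133 left).
Mar has 31 days: +31 → Apr 1, 2225 (102 left).
Apr has 30 days: +30 → May 1, 2225 (72 left).
May has 31 days: +31 → Jun 1, 2225 (41 left).
Jun has 30 days: +30 → Jul 1, 2225 (11 left).
+11 → Jul 12, 2225.

July 12, 2225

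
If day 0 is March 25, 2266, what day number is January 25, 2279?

Mar 25, 2266 → Mar 25, 2267: 365 days.
Mar 25, 2267 → Mar 25, 2268: 366 days (Feb 29, 2268 is in that span).
Mar 25, 2268 → Mar 25, 2269: 365 days.
Mar 25, 2269 → Mar 25, 2270: 365 days.
Mar 25, 2270 → Mar 25, 2271: 365 days.
Mar 25, 2271 → Mar 25, 2272: 366 days (Feb 29, 2272 is in that span).
Mar 25, 2272 → Mar 25, 2273: 365 days.
Mar 25, 2273 → Mar 25, 2274: 365 days.
Mar 25, 2274 → Mar 25, 2275: 365 days.
Mar 25, 2275 → Mar 25, 2276: 366 days (Feb 29, 2276 is in that span).
Mar 25, 2276 → Mar 25, 2277: 365 days.
Mar 25, 2277 → Mar 25, 2278: 365 days.
Mar 25, 2278 → Apr 25, 2278: 31 days (March has 31).
Apr 25, 2278 → May 25, 2278: 30 days (April has 30).
May 25, 2278 → Jun 25, 2278: 31 days (May has 31).
Jun 25, 2278 → Jul 25, 2278: 30 days (June has 30).
Jul 25, 2278 → Aug 25, 2278: 31 days (July has 31).
Aug 25, 2278 → Sep 25, 2278: 31 days (August has 31).
Sep 25, 2278 → Oct 25, 2278: 30 days (September has 30).
Oct 25, 2278 → Nov 25, 2278: 31 days (October has 31).
Nov 25, 2278 → Dec 25, 2278: 30 days (November has 30).
Dec 25, 2278 → Jan 25, 2279: 31 days.
Total: 4689 days.

4689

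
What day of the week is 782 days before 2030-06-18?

First find the weekday of Jun 18, 2030. Doomsday rule: the anchor day for the 2000s is Tuesday. For year 30: 30÷12 = 2 r 6, and 6÷4 = 1, so 2+6+1 = 9.
Tuesday + 9 ≡ Thursday — that's 2030's doomsday.
In June the doomsday date is Jun 6.
Jun 18 is 12 days after Jun 6; 12 mod 7 = 5, so Thursday + 5 = Tuesday.
782 mod 7 = 5, so 782 days before a Tuesday is Tuesday − 5 = Thursday.

Thursday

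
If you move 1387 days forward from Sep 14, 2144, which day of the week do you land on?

Tuesday

Sep 14, 2144 is a Monday.
1387 mod 7 = 1, so 1387 days after a Monday is Monday + 1 = Tuesday.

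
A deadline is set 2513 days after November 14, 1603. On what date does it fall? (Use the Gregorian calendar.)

+366 (one year; includes Feb 29, 1604) → Nov 14, 1604 (2147 left).
+365 (one year) → Nov 14, 1605 (1782 left).
+365 (one year) → Nov 14, 1606 (1417 left).
+365 (one year) → Nov 14, 1607 (1052 left).
+366 (one year; includes Feb 29, 1608) → Nov 14, 1608 (686 left).
+365 (one year) → Nov 14, 1609 (321 left).
Nov has 30 days: +17 → Dec 1, 1609 (304 left).
Dec has 31 days: +31 → Jan 1, 1610 (273 left).
Jan has 31 days: +31 → Feb 1, 1610 (242 left).
Feb has 28 days: +28 → Mar 1, 1610 (214 left).
Mar has 31 days: +31 → Apr 1, 1610 (183 left).
Apr has 30 days: +30 → May 1, 1610 (153 left).
May has 31 days: +31 → Jun 1, 1610 (122 left).
Jun has 30 days: +30 → Jul 1, 1610 (92 left).
Jul has 31 days: +31 → Aug 1, 1610 (61 left).
Aug has 31 days: +31 → Sep 1, 1610 (30 left).
Sep has 30 days: +30 → Oct 1, 1610 (0 left).

October 1, 1610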